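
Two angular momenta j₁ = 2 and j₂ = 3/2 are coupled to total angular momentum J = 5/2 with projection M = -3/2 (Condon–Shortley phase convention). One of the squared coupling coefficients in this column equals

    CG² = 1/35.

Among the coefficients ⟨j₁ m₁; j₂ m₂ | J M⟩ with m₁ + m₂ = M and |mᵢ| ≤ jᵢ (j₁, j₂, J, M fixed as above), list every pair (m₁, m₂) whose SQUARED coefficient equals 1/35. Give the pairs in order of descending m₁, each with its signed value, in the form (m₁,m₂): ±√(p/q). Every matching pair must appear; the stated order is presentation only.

(-1,-1/2): −√(1/35)

Admissible pairs with m₁+m₂ = M = -3/2: (-2,1/2), (-1,-1/2), (0,-3/2)
  (m₁,m₂)=(0,-3/2): CG² = 18/35, CG = +√(18/35)
  (m₁,m₂)=(-1,-1/2): CG² = 1/35, CG = −√(1/35)   ← matches the target
  (m₁,m₂)=(-2,1/2): CG² = 16/35, CG = −√(16/35)
Pairs with CG² = 1/35: (-1,-1/2): −√(1/35)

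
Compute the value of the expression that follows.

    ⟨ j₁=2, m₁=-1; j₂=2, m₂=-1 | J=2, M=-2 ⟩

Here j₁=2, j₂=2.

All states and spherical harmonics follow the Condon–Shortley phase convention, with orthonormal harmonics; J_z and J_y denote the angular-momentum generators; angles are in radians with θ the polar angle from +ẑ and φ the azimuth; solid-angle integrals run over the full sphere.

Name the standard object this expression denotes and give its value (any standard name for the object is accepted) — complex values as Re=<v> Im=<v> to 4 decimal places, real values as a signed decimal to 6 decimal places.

Clebsch–Gordan coefficient, −√(3/7) ≈ -0.654654

This is a Clebsch–Gordan (vector-coupling) coefficient.
j₁+j₂−J=2  J+j₁−j₂=2  J−j₁+j₂=2  j₁+j₂+J+1=7
(j₁±m₁, j₂±m₂, J±M) = (1,3,1,3,0,4)
P² = 48/7
sum k=1..1:
  [1] −1/4 = -1/4
S = -1/4
C² = P²·S² = 3/7 ; C = -0.654654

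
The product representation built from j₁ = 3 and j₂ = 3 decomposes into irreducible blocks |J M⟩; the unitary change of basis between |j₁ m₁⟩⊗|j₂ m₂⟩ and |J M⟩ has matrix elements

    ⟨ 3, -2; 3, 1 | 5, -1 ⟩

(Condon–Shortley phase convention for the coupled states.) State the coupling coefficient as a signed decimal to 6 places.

−√(9/28) = -0.566947

√[11·1!5!5!/12! · 1!5!4!2!4!6!] = √(230400/7)
  +(−1)^0/∏(0,1,5,4,0,1)! = 1/2880  (running 1/2880)
  +(−1)^1/∏(1,0,4,3,1,2)! = -1/288  (running -1/320)
⟨..|..⟩ = √(230400/7)·(-1/320) = -0.566947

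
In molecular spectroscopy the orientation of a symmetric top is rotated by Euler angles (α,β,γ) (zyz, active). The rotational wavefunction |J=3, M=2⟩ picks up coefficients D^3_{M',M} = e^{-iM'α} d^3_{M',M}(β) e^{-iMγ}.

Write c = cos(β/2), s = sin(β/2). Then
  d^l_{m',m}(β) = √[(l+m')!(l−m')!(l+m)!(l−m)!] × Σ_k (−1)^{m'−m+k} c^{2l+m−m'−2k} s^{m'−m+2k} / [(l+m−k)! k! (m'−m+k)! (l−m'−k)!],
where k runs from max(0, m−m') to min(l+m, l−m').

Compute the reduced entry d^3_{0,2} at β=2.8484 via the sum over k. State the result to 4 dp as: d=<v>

d=-0.1095

d^3_{0,2}(β=2.8484) via the finite sum:
Half-angle: c=0.146072, s=0.989274. N=√(6·6·120·1)=65.726707
The bounds max(0,m−m')=2 and min(l+m,l−m')=3 give 2 terms
  k=2: (−1)^0·65.7267/(12)·0.1461^4·0.9893^2 = +0.002440
  k=3: (−1)^1·65.7267/(12)·0.1461^2·0.9893^4 = -0.111933
d^3_{0,2}(2.8484) = +0.002440 -0.111933 = -0.109493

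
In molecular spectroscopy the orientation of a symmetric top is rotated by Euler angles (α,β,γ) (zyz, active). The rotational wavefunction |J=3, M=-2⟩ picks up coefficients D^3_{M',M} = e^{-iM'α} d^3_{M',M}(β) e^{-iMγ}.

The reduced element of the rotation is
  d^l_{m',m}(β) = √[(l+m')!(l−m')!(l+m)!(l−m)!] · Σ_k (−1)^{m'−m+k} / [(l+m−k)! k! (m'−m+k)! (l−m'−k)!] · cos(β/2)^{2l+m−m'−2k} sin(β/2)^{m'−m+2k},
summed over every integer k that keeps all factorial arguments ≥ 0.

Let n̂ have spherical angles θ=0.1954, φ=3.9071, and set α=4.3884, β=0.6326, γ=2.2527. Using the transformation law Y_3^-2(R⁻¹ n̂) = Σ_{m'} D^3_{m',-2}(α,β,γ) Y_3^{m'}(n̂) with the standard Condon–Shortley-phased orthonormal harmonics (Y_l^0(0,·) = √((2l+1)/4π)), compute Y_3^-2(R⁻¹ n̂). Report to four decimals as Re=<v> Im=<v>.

Need the full column D^3_{m',-2} for m'=−3..3 at α=4.3884, β=0.6326, γ=2.2527.
cos(β/2)=0.950393, sin(β/2)=0.311052
d^3_{-3,-2}: single k=1 term ⇒ +0.590779;  D = +0.225612-0.546002i
d^3_{-2,-2}: k∈[0..1] ⇒ +0.736917 -0.394684 = +0.342234;  D = +0.258232+0.224589i
d^3_{-1,-2}: k∈[0..1] ⇒ -0.762692 +0.163395 = -0.599297;  D = +0.516781-0.303470i
d^3_{0,-2}: k∈[0..1] ⇒ +0.432354 -0.046313 = +0.386042;  D = -0.079337-0.377801i
d^3_{1,-2}: k∈[0..1] ⇒ -0.163395 +0.008751 = -0.154644;  D = -0.153587-0.018052i
d^3_{2,-2}: k∈[0..1] ⇒ +0.042278 -0.000906 = +0.041372;  D = -0.017659+0.037414i
d^3_{3,-2}: single k=0 term ⇒ -0.006779;  D = +0.004890+0.004694i
Y_3^{m'}(θ=0.1954,φ=3.9071) and Σ D·Y over m':
  (+0.2256-0.5460i)·(+0.0020+0.0023i)  (+0.2582+0.2246i)·(+0.0015-0.0378i)  (+0.5168-0.3035i)·(-0.1724+0.1657i)  (-0.0793-0.3778i)·(+0.6631+0.0000i)  (-0.1536-0.0181i)·(+0.1724+0.1657i)  (-0.0177+0.0374i)·(+0.0015+0.0378i)  (+0.0049+0.0047i)·(-0.0020+0.0023i)
Y_3^-2(R⁻¹ n̂) = -0.105818-0.151746i

Re=-0.1058 Im=-0.1517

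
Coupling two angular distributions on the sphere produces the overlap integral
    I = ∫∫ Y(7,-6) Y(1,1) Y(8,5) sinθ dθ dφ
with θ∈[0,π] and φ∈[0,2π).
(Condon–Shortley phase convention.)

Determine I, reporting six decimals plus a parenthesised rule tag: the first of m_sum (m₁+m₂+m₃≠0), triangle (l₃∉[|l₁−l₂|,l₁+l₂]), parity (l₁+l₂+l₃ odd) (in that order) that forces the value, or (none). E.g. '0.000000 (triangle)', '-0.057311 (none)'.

-0.052996 (none)

Checks pass: Σm=0; 16 even; l₃=8∈[6,8].
(2·7+1)(2·1+1)(2·8+1) = 765
Δ: 0! 14! 2! / 17! → 1/2040
sum: t=0:+1/25401600 = 1/25401600
3j²(7 1 8; 0 0 0) = Δ·Π!·Σ² = 8/255  (sign +1)
sum: t=0:+1/12454041600 = 1/12454041600
3j²(7 1 8; -6 1 5) = Δ·Π!·Σ² = 1/680  (sign -1)
combine: 4πI² = 765·8/255·1/680 = 3/85
take √, sign -1: I = -0.05299638
No selection rule forces the value: the integral is nonzero (none).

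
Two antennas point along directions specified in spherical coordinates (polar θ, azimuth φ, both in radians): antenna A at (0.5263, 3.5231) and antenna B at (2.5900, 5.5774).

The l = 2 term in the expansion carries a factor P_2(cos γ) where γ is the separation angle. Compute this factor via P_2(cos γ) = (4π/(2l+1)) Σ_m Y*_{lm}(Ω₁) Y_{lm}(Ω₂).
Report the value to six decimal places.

0.606338

Expand P_2 via completeness: Σ_{m} conj(Y_{2,m}) at Ω₁ times Y_{2,m} at Ω₂ —
  m=-2: Y*=0.07045 + 0.06736j  Y=0.01682 + 0.10474j  product -0.00587 + 0.00851j
  m=-1: Y*=-0.31144 - 0.12494j  Y=-0.26243 - 0.22365j  product 0.05379 + 0.10244j
  m=+0: Y*=0.39202 + 0.00000j  Y=0.37094 + 0.00000j  product 0.14542 + 0.00000j
  m=+1: Y*=0.31144 - 0.12494j  Y=0.26243 - 0.22365j  product 0.05379 - 0.10244j
  m=+2: Y*=0.07045 - 0.06736j  Y=0.01682 - 0.10474j  product -0.00587 - 0.00851j
Accumulated sum 0.24125 - 0.00000j; after 4π/(2l+1) scaling, 0.60634 - 0.00000j ⇒ P_2 = 0.606338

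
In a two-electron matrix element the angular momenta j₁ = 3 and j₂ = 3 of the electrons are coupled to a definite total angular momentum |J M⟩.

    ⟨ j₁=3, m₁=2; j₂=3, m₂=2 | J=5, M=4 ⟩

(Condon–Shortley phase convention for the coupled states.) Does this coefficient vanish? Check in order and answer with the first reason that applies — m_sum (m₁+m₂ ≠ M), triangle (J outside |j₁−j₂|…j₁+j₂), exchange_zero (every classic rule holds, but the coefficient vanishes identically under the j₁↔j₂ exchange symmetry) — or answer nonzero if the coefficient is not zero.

m-sum: m₁+m₂ = 2+2 = 4, M = 4  ✓
triangle: |j₁−j₂| = 0 ≤ J = 5 ≤ j₁+j₂ = 6  ✓
exchange: j₁=j₂ and m₁=m₂, and (−1)^(j₁+j₂−J) = (−1)^1 = −1 forces ⟨j₁m₁;j₂m₂|JM⟩ = −⟨j₂m₂;j₁m₁|JM⟩ = −⟨j₁m₁;j₂m₂|JM⟩ ⇒ the coefficient vanishes identically
Racah sum check: Σ_k collapses to 0 ⇒ CG = 0

exchange_zero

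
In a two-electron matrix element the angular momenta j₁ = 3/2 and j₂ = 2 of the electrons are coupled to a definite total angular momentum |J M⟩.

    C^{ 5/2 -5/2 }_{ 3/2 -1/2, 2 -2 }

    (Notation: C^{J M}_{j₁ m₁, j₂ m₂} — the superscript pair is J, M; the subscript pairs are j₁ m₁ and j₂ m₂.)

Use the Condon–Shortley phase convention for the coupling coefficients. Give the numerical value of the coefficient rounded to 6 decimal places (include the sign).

j₁+j₂−J=1  J+j₁−j₂=2  J−j₁+j₂=3  j₁+j₂+J+1=7
(j₁±m₁, j₂±m₂, J±M) = (1,2,0,4,0,5)
P² = 576/7
sum k=0..0:
  [0] +1/12 = 1/12
S = 1/12
C² = P²·S² = 4/7 ; C = +0.755929

+√(4/7) = +0.755929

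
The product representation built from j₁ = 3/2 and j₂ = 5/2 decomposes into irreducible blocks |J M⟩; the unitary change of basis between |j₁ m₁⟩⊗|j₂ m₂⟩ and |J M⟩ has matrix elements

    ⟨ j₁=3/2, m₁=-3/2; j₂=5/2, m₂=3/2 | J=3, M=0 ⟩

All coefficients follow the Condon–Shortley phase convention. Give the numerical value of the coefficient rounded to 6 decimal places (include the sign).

-0.547723

√[7·1!2!4!/8! · 0!3!4!1!3!3!] = √(216/5)
  +(−1)^1/∏(1,0,2,3,0,1)! = -1/12  (running -1/12)
⟨..|..⟩ = √(216/5)·(-1/12) = -0.547723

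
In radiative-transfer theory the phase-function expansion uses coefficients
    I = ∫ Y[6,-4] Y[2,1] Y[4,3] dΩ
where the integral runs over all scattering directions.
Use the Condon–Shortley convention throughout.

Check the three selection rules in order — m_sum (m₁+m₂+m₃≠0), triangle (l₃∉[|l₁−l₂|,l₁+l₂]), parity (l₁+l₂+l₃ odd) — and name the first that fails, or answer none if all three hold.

azimuthal sum: -4 + 1 + 3 = 0  ✓
4 ≤ 4 ≤ 8 (triangle on l)  ✓
L = 6 + 2 + 4 = 12 (even)  ✓

none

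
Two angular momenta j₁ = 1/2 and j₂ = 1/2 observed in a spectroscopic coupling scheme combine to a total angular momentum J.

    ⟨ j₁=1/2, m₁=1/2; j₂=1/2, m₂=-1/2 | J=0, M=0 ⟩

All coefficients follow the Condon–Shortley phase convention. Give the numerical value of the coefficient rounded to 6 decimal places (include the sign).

triangle: 1!·0!·0!/2! = 1/2
(j±m)!: 1!·0!·0!·1!·0!·0! = 1
prefactor² = (2J+1)·Δ·N² = 1/2
  k=0: +1/(0!·1!·0!·0!·0!·0!) = 1
Σ = 1  ⇒  CG² = 1/2·1² = 1/2
CG = +√(1/2) = +0.707107

+√(1/2) ≈ +0.707107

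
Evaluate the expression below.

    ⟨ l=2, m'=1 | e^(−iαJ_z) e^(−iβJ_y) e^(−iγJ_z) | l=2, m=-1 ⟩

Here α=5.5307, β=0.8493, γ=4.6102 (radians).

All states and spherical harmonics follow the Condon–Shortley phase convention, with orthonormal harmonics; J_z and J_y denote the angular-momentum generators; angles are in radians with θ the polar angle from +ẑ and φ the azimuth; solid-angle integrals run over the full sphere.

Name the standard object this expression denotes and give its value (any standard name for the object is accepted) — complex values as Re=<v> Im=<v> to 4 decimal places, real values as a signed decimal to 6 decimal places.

This is a Wigner D-matrix element — the rotation-matrix element ⟨l m'| R(α,β,γ) |l m⟩ in the angular-momentum basis.
D^2_{1,-1}(5.5307,0.8493,4.6102) = e^{-i·1·5.5307}·d^2_{1,-1}(0.8493)·e^{-i·-1·4.6102}. Compute d first:
c=cos(0.849300/2)=0.911183, s=sin(0.849300/2)=0.412002; N=√[6·1·1·6]=6.000000
The bounds max(0,m−m')=0 and min(l+m,l−m')=1 give 2 terms
  k=0: (−1)^2·6.0000/(2)·0.9112^2·0.4120^2 = +0.422796
  k=1: (−1)^3·6.0000/(6)·0.9112^0·0.4120^4 = -0.028814
d^2_{1,-1}(0.8493) = +0.422796 -0.028814 = +0.393982
D = (+0.729993+0.683455i)·(+0.393982)·(-0.102011-0.994783i) = +0.238526-0.313572i

Wigner D-matrix element, Re=0.2385 Im=-0.3136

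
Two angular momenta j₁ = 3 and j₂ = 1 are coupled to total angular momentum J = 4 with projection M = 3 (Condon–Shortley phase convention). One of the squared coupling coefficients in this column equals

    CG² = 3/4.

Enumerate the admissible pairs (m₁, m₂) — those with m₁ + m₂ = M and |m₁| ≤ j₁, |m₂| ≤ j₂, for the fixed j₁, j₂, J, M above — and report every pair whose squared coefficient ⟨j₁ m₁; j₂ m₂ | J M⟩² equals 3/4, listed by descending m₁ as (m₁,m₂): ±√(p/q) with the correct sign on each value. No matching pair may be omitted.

Admissible pairs with m₁+m₂ = M = 3: (2,1), (3,0)
  (m₁,m₂)=(3,0): CG² = 1/4, CG = +√(1/4)
  (m₁,m₂)=(2,1): CG² = 3/4, CG = +√(3/4)   ← matches the target
Pairs with CG² = 3/4: (2,1): +√(3/4)

(2,1): +√(3/4)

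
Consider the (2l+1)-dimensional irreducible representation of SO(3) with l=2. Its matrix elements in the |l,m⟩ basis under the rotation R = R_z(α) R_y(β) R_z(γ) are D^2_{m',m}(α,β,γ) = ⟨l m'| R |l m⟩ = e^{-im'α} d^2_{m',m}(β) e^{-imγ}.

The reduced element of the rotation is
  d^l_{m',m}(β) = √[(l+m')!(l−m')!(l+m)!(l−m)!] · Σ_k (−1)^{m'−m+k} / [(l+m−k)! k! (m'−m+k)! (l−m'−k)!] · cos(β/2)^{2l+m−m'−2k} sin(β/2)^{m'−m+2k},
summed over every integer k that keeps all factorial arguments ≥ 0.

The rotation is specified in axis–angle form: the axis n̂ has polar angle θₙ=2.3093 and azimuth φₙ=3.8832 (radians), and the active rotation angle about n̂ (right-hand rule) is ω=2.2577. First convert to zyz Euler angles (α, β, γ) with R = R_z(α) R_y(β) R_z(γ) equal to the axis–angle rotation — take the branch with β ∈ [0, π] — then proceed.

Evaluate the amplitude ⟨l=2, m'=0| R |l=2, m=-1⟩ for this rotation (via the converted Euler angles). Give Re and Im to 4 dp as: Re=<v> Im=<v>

Axis–angle → zyz. n̂ = (sinθₙcosφₙ, sinθₙsinφₙ, cosθₙ) = (-0.545278, -0.499497, -0.673182), ω = 2.2577.
R = I cosω + sinω [n̂]ₓ + (1−cosω) n̂n̂ᵀ gives
  R = [-0.148268, +0.965597, +0.213631; -0.075429, -0.226431, +0.971102; +0.986066, +0.127870, +0.106407]
β = atan2(√(R₁₃²+R₂₃²), R₃₃) = 1.464188; α = atan2(R₂₃, R₁₃) mod 2π = 1.354258; γ = atan2(R₃₂, −R₃₁) mod 2π = 3.012636
First d^2_{0,-1}(β=1.4642), then the phase factors e^{-i(0)α} and e^{-i(-1)γ}:
Half-angle: c=0.743776, s=0.668428. N=√(2·2·1·6)=4.898979
The bounds max(0,m−m')=0 and min(l+m,l−m')=1 give 2 terms
  k=0: (−1)^1·4.8990/(2)·0.7438^3·0.6684^1 = -0.673686
  k=1: (−1)^2·4.8990/(2)·0.7438^1·0.6684^3 = +0.544105
d^2_{0,-1}(1.4642) = -0.673686 +0.544105 = -0.129581
Phases: e^{-i·(0)·1.3543}=+1.000000+0.000000i, e^{-i·(-1)·3.0126}=-0.991697+0.128600i ⇒ D=+0.128505-0.016664i

Re=0.1285 Im=-0.0167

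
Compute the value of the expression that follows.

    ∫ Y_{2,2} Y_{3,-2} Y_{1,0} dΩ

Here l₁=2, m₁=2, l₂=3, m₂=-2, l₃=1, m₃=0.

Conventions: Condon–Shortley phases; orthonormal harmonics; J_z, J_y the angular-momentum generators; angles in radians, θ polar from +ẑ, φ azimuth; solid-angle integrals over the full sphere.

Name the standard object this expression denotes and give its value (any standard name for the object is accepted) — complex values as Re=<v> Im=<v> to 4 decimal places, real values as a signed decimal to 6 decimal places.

Gaunt coefficient, +0.184674

This is a Gaunt coefficient — the integral of a triple product of spherical harmonics over the sphere.
Checks pass: Σm=0; 6 even; l₃=1∈[1,5].
(2·2+1)(2·3+1)(2·1+1) = 105
Δ: 4! 0! 2! / 7! → 1/105
sum: t=2:+1/4 = 1/4
3j²(2 3 1; 0 0 0) = Δ·Π!·Σ² = 3/35  (sign -1)
sum: t=0:+1/24 = 1/24
3j²(2 3 1; 2 -2 0) = Δ·Π!·Σ² = 1/21  (sign -1)
combine: 4πI² = 105·3/35·1/21 = 3/7
take √, sign +1: I = 0.18467439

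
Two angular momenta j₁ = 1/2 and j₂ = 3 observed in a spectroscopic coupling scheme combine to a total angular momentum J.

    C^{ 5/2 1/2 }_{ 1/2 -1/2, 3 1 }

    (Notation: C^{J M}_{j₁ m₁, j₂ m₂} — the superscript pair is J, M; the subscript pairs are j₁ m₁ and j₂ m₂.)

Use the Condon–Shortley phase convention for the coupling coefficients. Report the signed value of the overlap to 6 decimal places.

-0.755929

j₁+j₂−J=1  J+j₁−j₂=0  J−j₁+j₂=5  j₁+j₂+J+1=7
(j₁±m₁, j₂±m₂, J±M) = (0,1,4,2,3,2)
P² = 576/7
sum k=1..1:
  [1] −1/12 = -1/12
S = -1/12
C² = P²·S² = 4/7 ; C = -0.755929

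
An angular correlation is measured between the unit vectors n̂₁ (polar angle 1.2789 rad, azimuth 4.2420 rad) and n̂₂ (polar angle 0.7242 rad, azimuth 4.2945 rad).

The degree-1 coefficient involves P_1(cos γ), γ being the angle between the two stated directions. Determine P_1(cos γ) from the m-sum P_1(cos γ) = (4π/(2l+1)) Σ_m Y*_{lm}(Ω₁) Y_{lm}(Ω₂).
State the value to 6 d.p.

Addition theorem: P_1(cos γ) = (4π/3) Σ_m Y*_{lm}(Ω₁) Y_{lm}(Ω₂), m = −1…1:
  term(m=-1) = +0.075635-0.003974i   from Y*(Ω₁)=-0.149966-0.294944i, Y(Ω₂)=-0.092896+0.209205i
  term(m=+0) = +0.051458+0.000000i   from Y*(Ω₁)=+0.140605-0.000000i, Y(Ω₂)=+0.365978+0.000000i
  term(m=+1) = +0.075635+0.003974i   from Y*(Ω₁)=+0.149966-0.294944i, Y(Ω₂)=+0.092896+0.209205i
Σ over m = +0.202728+0.000000i; ×(4π/3) → +0.849184+0.000000i. Real part: 0.849184

0.849184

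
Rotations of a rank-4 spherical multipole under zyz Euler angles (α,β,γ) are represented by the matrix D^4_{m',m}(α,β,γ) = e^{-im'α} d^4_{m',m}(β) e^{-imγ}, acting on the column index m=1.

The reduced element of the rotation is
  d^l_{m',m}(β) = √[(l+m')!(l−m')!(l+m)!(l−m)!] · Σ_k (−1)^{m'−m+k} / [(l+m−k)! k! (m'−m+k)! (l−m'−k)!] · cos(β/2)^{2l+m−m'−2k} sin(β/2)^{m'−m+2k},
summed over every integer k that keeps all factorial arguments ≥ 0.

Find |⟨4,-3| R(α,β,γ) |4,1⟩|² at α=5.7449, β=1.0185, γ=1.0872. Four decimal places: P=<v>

D^4_{-3,1}(5.7449,1.0185,1.0872) = e^{-i·-3·5.7449}·d^4_{-3,1}(1.0185)·e^{-i·1·1.0872}. Compute d first:
c=cos(1.018500/2)=0.873110, s=sin(1.018500/2)=0.487523; N=√[1·5040·120·6]=1904.940944
Admissible k: 4..5 (factorial args all ≥0)
  k=4: (−1)^0·1904.9409/(144)·0.8731^4·0.4875^4 = +0.434285
  k=5: (−1)^1·1904.9409/(240)·0.8731^2·0.4875^6 = -0.081241
d^4_{-3,1}(1.0185) = +0.434285 -0.081241 = +0.353043
|D^4_{-3,1}|² = |d^4_{-3,1}(β)|² = (+0.353043)² = 0.124640 (the z-rotation phases have unit modulus)

P=0.1246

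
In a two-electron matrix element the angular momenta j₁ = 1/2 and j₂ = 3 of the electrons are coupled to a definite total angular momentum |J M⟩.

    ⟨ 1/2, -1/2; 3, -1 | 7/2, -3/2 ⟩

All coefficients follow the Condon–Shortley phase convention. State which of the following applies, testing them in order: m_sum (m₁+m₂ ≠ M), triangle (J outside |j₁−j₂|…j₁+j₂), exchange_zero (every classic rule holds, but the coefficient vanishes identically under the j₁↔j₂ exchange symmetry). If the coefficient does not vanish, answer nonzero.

nonzero

m-sum: m₁+m₂ = -1/2+(-1) = -3/2, M = -3/2  ✓
triangle: |j₁−j₂| = 5/2 ≤ J = 7/2 ≤ j₁+j₂ = 7/2  ✓
exchange: j₁≠j₂ or m₁≠m₂ — the exchange symmetry imposes no constraint here
value check: CG = +√(5/7) = +0.845154 ≠ 0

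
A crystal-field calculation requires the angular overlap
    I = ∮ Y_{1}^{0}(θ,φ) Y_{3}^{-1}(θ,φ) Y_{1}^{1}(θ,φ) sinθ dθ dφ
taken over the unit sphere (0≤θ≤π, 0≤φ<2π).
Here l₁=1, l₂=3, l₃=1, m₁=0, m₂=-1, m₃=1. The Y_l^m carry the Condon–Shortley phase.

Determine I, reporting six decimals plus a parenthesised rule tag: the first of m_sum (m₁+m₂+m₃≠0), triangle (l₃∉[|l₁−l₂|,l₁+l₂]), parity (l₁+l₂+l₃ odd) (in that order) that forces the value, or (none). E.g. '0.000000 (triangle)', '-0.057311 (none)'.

0.000000 (triangle)

triangle: need 2≤l₃≤4, have 1; I=0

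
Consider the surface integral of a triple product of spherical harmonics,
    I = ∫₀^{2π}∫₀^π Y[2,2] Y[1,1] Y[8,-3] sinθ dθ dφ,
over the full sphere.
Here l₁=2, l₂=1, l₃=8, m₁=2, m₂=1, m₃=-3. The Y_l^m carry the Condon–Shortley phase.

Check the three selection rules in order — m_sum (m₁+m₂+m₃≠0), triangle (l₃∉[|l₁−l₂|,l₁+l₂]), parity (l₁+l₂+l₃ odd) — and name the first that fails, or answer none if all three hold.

m₁+m₂+m₃ = 2 + 1 − 3 = 0  ✓
triangle: need |l₁−l₂| ≤ l₃ ≤ l₁+l₂ = [1,3]; l₃=8 is outside  ✗
parity: l₁+l₂+l₃ = 11 is odd

triangle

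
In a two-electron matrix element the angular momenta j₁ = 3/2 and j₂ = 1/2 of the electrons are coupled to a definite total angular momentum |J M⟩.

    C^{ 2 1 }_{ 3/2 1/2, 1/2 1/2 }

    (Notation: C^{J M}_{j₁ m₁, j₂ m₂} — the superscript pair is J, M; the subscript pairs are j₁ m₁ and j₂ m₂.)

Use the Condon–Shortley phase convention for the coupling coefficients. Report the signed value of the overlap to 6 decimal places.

√[5·0!3!1!/5! · 2!1!1!0!3!1!] = √(3)
  +(−1)^0/∏(0,0,1,1,2,0)! = 1/2  (running 1/2)
⟨..|..⟩ = √(3)·(1/2) = +0.866025

+√(3/4) = +0.866025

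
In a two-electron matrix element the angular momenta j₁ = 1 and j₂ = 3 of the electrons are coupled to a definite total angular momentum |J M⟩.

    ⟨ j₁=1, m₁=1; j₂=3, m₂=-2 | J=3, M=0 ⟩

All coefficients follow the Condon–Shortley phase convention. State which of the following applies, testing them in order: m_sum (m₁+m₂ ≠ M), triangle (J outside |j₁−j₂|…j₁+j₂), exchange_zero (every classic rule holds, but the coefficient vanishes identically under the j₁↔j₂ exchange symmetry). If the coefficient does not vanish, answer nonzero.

m_sum

m-sum: m₁+m₂ = 1+(-2) = -1, M = 0  ✗ ⇒ coefficient is 0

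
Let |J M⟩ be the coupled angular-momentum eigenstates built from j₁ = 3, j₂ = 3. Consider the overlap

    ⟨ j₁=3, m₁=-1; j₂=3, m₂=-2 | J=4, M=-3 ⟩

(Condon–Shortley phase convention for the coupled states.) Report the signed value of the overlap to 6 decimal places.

−√(1/11) = -0.301511

j₁+j₂−J=2  J+j₁−j₂=4  J−j₁+j₂=4  j₁+j₂+J+1=11
(j₁±m₁, j₂±m₂, J±M) = (2,4,1,5,1,7)
P² = 82944/11
sum k=0..1:
  [0] +1/288 = 1/288
  [1] −1/144 = -1/144
S = -1/288
C² = P²·S² = 1/11 ; C = -0.301511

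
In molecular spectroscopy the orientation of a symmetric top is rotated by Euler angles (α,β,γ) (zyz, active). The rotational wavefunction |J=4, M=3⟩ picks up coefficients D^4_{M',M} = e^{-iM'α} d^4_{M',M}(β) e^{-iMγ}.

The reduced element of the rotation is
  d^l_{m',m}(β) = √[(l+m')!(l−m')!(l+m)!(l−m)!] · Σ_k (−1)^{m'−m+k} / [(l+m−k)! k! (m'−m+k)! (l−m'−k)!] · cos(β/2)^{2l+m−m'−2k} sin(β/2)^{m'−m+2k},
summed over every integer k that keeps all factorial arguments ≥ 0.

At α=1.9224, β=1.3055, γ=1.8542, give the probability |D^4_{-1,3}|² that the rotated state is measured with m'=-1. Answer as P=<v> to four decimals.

P=0.2167

D^4_{-1,3}(1.9224,1.3055,1.8542) = e^{-i·-1·1.9224}·d^4_{-1,3}(1.3055)·e^{-i·3·1.8542}. Compute d first:
With c≡cos(β/2)=0.794417 and s≡sin(β/2)=0.607373, N=[6·120·5040·1]^{1/2}=1904.940944
Admissible k: 4..5 (factorial args all ≥0)
  k=4: (−1)^0·1904.9409/(144)·0.7944^4·0.6074^4 = +0.717026
  k=5: (−1)^1·1904.9409/(240)·0.7944^2·0.6074^6 = -0.251479
d^4_{-1,3}(1.3055) = +0.717026 -0.251479 = +0.465548
|D^4_{-1,3}|² = |d^4_{-1,3}(β)|² = (+0.465548)² = 0.216734 (the z-rotation phases have unit modulus)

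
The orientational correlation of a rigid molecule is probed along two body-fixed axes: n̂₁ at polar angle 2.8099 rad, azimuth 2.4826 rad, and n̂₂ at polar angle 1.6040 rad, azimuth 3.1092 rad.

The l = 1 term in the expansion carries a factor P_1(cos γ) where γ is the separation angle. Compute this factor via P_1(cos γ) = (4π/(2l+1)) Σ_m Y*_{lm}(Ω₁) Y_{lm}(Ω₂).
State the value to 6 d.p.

Summing Y*_{l m}(θ₁,φ₁)·Y_{l m}(θ₂,φ₂) over m ∈ [−1, 1]; prefactor 4π/(2·1+1) = 4.188790:
  m=-1: Y*=-0.088950+0.068891i  Y=-0.345123-0.011183i  product +0.031469-0.022781i
  m=+0: Y*=-0.461970-0.000000i  Y=-0.016220+0.000000i  product +0.007493+0.000000i
  m=+1: Y*=+0.088950+0.068891i  Y=+0.345123-0.011183i  product +0.031469+0.022781i
Total Σ_m = +0.070431+0.000000i. Multiply by 4.188790: +0.295023+0.000000i. P_1(cos γ) = 0.295023

0.295023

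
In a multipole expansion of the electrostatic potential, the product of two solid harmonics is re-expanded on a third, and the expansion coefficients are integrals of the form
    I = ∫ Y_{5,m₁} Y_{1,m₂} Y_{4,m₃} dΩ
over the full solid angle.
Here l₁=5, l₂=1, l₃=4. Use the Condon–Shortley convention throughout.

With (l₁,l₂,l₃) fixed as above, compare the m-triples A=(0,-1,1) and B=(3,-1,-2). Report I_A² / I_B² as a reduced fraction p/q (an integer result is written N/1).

Shared (l₁,l₂,l₃)=(5,1,4): N and (l;000)² cancel in I_A²/I_B².
A: Δ = 2!·8!·0!/11! = 1/495; Racah Σ t=0..0: t=0:+1/1440 = 1/1440; ⇒ 3j(5 1 4; 0 -1 1)² = 2/99, sgn -1
B: Δ = 2!·8!·0!/11! = 1/495; Racah Σ t=0..0: t=0:+1/2880 = 1/2880; ⇒ 3j(5 1 4; 3 -1 -2)² = 28/495, sgn +1
I_A²/I_B² = (2/99)/(28/495) = 5/14

5/14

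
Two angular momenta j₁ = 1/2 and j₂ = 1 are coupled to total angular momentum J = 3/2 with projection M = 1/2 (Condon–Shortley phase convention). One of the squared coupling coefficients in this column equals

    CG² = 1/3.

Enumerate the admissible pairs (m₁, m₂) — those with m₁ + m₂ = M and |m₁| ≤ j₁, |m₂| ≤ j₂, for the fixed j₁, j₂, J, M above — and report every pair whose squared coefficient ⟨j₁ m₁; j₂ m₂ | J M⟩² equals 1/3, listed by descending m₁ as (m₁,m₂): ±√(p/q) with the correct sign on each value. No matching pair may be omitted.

(-1/2,1): +√(1/3)

Admissible pairs with m₁+m₂ = M = 1/2: (-1/2,1), (1/2,0)
  (m₁,m₂)=(1/2,0): CG² = 2/3, CG = +√(2/3)
  (m₁,m₂)=(-1/2,1): CG² = 1/3, CG = +√(1/3)   ← matches the target
Pairs with CG² = 1/3: (-1/2,1): +√(1/3)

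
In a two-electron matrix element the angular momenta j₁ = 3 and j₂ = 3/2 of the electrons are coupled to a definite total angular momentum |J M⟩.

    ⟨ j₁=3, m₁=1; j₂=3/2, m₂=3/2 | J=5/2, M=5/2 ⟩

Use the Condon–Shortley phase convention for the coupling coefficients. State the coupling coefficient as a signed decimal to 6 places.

triangle: 2!*4!*1!/8! = 48/40320
(j±m)!: 4!*2!*3!*0!*5!*0! = 34560
prefactor² = (2J+1)*Δ*N² = 1728/7
  k=2: +1/(2!*0!*0!*1!*4!*0!) = 1/48
Σ = 1/48  ⇒  CG² = 1728/7*(1/48)² = 3/28
CG = +√(3/28) = +0.327327

+0.327327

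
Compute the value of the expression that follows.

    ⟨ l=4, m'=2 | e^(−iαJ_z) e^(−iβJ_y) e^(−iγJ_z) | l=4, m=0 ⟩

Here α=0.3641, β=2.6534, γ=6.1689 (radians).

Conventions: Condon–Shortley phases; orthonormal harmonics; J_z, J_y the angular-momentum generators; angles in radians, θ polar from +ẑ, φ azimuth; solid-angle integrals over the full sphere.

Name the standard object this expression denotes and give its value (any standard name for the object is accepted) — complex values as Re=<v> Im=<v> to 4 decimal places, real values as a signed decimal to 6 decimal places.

Wigner D-matrix element, Re=0.2895 Im=-0.2581

This is a Wigner D-matrix element — the rotation-matrix element ⟨l m'| R(α,β,γ) |l m⟩ in the angular-momentum basis.
Split into d^4_{2,0}(β=2.6534) × two z-phases.
c=cos(2.653400/2)=0.241680, s=sin(2.653400/2)=0.970356; N=√[720·2·24·24]=910.735966
k∈{0,1,2} keeps every argument non-negative
  k=0: (−1)^2·910.7360/(96)·0.2417^6·0.9704^2 = +0.001780
  k=1: (−1)^3·910.7360/(36)·0.2417^4·0.9704^4 = -0.076520
  k=2: (−1)^4·910.7360/(96)·0.2417^2·0.9704^6 = +0.462581
d^4_{2,0}(2.6534) = +0.001780 -0.076520 +0.462581 = +0.387841
Phases: e^{-i·(2)·0.3641}=+0.746374-0.665527i, e^{-i·(0)·6.1689}=+1.000000+0.000000i ⇒ D=+0.289474-0.258119i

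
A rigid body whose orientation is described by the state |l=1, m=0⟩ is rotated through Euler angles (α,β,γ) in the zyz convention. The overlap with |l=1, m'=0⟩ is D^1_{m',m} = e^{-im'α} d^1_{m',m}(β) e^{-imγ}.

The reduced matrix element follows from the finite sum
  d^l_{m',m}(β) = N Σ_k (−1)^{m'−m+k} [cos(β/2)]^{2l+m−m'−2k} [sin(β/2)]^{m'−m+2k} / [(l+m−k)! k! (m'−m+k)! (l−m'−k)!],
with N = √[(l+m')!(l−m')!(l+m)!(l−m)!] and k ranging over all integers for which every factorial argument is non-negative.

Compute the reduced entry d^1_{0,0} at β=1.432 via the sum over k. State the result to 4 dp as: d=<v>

d^1_{0,0}(β=1.4320) via the finite sum:
With c≡cos(β/2)=0.754437 and s≡sin(β/2)=0.656372, N=[1·1·1·1]^{1/2}=1.000000
k: max(0,(0)−(0))=0 … min(1+(0),1−(0))=1
  k=0: (−1)^0·1.0000/(1)·0.7544^2·0.6564^0 = +0.569176
  k=1: (−1)^1·1.0000/(1)·0.7544^0·0.6564^2 = -0.430824
d^1_{0,0}(1.4320) = +0.569176 -0.430824 = +0.138351

d=0.1384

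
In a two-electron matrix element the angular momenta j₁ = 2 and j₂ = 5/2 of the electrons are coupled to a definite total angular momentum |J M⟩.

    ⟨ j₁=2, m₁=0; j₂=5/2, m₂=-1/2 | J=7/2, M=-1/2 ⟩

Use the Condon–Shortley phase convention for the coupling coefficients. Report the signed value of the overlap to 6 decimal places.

+0.195180

j₁+j₂−J=1  J+j₁−j₂=3  J−j₁+j₂=4  j₁+j₂+J+1=9
(j₁±m₁, j₂±m₂, J±M) = (2,2,2,3,3,4)
P² = 768/35
sum k=0..1:
  [0] +1/8 = 1/8
  [1] −1/12 = -1/12
S = 1/24
C² = P²·S² = 4/105 ; C = +0.195180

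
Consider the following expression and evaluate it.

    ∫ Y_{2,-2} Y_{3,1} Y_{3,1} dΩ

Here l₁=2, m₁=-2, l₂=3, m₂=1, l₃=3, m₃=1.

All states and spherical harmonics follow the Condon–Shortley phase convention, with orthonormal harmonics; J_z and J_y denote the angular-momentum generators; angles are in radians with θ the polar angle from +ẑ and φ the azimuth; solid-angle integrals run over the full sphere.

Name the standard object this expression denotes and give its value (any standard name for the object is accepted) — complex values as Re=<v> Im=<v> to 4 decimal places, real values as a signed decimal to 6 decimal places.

Gaunt coefficient, +0.206013

This is a Gaunt coefficient — the integral of a triple product of spherical harmonics over the sphere.
Checks pass: Σm=0; 8 even; l₃=3∈[1,5].
(2·2+1)(2·3+1)(2·3+1) = 245
Δ: 2! 2! 4! / 9! → 1/3780
sum: t=0:+1/24 t=1:−1/4 t=2:+1/24 = -1/6
3j²(2 3 3; 0 0 0) = Δ·Π!·Σ² = 4/105  (sign +1)
sum: t=2:+1/16 = 1/16
3j²(2 3 3; -2 1 1) = Δ·Π!·Σ² = 2/35  (sign +1)
combine: 4πI² = 245·4/105·2/35 = 8/15
take √, sign +1: I = 0.20601291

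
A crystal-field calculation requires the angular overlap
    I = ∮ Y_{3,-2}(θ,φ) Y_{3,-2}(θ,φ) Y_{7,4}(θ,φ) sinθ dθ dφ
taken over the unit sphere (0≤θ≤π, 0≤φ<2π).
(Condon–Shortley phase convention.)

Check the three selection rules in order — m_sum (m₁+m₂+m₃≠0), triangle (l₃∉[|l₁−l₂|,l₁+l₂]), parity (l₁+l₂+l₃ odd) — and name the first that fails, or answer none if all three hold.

azimuthal sum: -2 − 2 + 4 = 0  ✓
l₃ must lie in [0,6]; have l₃=7  ✗
L = 3 + 3 + 7 = 13 (odd)

triangle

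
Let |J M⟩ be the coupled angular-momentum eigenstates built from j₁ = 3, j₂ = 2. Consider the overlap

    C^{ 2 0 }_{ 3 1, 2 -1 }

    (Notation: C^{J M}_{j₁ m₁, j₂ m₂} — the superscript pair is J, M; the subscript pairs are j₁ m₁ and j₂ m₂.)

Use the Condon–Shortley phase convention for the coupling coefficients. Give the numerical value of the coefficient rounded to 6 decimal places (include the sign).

j₁+j₂−J=3  J+j₁−j₂=3  J−j₁+j₂=1  j₁+j₂+J+1=8
(j₁±m₁, j₂±m₂, J±M) = (4,2,1,3,2,2)
P² = 36/7
sum k=0..1:
  [0] +1/12 = 1/12
  [1] −1/4 = -1/4
S = -1/6
C² = P²·S² = 1/7 ; C = -0.377964

−√(1/7) = -0.377964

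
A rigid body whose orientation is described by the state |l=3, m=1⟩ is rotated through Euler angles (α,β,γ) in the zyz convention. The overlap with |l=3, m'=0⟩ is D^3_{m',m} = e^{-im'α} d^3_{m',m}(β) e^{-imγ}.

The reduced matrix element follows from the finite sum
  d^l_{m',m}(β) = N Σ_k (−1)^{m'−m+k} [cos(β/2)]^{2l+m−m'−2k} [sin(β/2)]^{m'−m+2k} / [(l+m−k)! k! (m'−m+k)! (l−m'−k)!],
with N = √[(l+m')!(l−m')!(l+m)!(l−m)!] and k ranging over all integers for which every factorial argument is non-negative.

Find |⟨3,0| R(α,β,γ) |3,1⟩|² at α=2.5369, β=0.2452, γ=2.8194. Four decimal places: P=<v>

P=0.1517

First d^3_{0,1}(β=0.2452), then the phase factors e^{-i(0)α} and e^{-i(1)γ}:
c=cos(0.245200/2)=0.992494, s=sin(0.245200/2)=0.122293; N=√[6·6·24·2]=41.569219
k∈{1,2,3} keeps every argument non-negative
  k=1: (−1)^0·41.5692/(12)·0.9925^5·0.1223^1 = +0.407974
  k=2: (−1)^1·41.5692/(4)·0.9925^3·0.1223^3 = -0.018582
  k=3: (−1)^2·41.5692/(12)·0.9925^1·0.1223^5 = +0.000094
d^3_{0,1}(0.2452) = +0.407974 -0.018582 +0.000094 = +0.389485
|D^3_{0,1}|² = |d^3_{0,1}(β)|² = (+0.389485)² = 0.151699 (the z-rotation phases have unit modulus)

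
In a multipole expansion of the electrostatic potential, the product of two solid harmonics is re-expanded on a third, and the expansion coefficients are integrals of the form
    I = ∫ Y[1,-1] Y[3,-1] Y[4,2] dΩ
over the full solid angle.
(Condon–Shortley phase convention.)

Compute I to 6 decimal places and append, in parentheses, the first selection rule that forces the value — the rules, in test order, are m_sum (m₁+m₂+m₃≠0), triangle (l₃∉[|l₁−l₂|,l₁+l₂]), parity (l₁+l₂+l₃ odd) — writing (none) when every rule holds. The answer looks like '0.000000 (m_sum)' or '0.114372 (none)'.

0.238414 (none)

Checks pass: Σm=0; 8 even; l₃=4∈[2,4].
(2·1+1)(2·3+1)(2·4+1) = 189
Δ: 0! 2! 6! / 9! → 1/252
sum: t=0:+1/36 = 1/36
3j²(1 3 4; 0 0 0) = Δ·Π!·Σ² = 4/63  (sign +1)
sum: t=0:+1/96 = 1/96
3j²(1 3 4; -1 -1 2) = Δ·Π!·Σ² = 5/84  (sign +1)
combine: 4πI² = 189·4/63·5/84 = 5/7
take √, sign +1: I = 0.23841361
No selection rule forces the value: the integral is nonzero (none).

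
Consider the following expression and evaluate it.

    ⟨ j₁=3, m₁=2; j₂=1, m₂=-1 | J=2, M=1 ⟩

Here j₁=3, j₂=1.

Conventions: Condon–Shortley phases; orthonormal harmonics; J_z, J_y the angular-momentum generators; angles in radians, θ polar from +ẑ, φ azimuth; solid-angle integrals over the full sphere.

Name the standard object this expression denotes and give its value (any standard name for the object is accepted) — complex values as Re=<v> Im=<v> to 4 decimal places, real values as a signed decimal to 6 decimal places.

This is a Clebsch–Gordan (vector-coupling) coefficient.
√[5·2!4!0!/7! · 5!1!0!2!3!1!] = √(480/7)
  +(−1)^0/∏(0,2,1,0,3,0)! = 1/12  (running 1/12)
⟨..|..⟩ = √(480/7)·(1/12) = +0.690066

Clebsch–Gordan coefficient, +√(10/21) ≈ +0.690066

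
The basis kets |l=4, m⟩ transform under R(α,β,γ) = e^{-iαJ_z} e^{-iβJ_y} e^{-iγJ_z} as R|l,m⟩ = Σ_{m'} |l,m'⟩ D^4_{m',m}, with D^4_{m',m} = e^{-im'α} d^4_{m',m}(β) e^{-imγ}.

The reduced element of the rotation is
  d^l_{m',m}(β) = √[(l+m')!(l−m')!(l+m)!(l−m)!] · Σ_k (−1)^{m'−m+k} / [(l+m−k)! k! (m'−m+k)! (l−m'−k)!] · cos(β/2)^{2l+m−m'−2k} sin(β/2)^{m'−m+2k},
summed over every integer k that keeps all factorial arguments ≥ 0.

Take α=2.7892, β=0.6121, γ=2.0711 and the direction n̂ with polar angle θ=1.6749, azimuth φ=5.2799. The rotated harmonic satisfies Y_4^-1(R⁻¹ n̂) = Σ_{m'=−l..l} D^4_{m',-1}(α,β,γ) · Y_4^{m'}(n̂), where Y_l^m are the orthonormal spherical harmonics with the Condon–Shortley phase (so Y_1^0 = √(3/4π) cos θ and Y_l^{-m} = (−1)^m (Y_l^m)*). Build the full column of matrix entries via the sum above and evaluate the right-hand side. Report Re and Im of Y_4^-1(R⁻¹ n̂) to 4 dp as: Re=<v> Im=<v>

Re=0.1990 Im=-0.0556

Need the full column D^4_{m',-1} for m'=−4..4 at α=2.7892, β=0.6121, γ=2.0711.
cos(β/2)=0.953531, sin(β/2)=0.301295
d^4_{-4,-1}: single k=3 term ⇒ +0.161340;  D = +0.127306+0.099115i
d^4_{-3,-1}: k∈[2..3] ⇒ +0.541579 -0.090121 = +0.451459;  D = -0.238612-0.383248i
d^4_{-2,-1}: k∈[1..3] ⇒ +0.916161 -0.457356 +0.030442 = +0.489247;  D = +0.099346+0.479054i
d^4_{-1,-1}: k∈[0..3] ⇒ +0.683406 -1.023489 +0.204374 -0.006802 = -0.142510;  D = -0.021002+0.140954i
d^4_{0,-1}: k∈[0..3] ⇒ -0.965718 +0.578515 -0.057760 +0.000961 = -0.444002;  D = +0.212984-0.389584i
d^4_{1,-1}: k∈[0..3] ⇒ +0.682326 -0.204374 +0.010203 -0.000068 = +0.488086;  D = +0.367557-0.321139i
d^4_{2,-1}: k∈[0..2] ⇒ -0.304904 +0.045663 -0.000912 = -0.260153;  D = +0.242949-0.093033i
d^4_{3,-1}: k∈[0..1] ⇒ +0.090121 -0.005399 = +0.084722;  D = +0.084714-0.001128i
d^4_{4,-1}: single k=0 term ⇒ -0.016108;  D = +0.015191+0.005358i
Y_4^{m'}(θ=1.6749,φ=5.2799) and Σ D·Y over m':
  (+0.1273+0.0991i)·(-0.2787-0.3314i)  (-0.2386-0.3832i)·(+0.1269-0.0168i)  (+0.0993+0.4791i)·(+0.1291-0.2773i)  (-0.0210+0.1410i)·(+0.0769+0.1206i)  (+0.2130-0.3896i)·(+0.2835+0.0000i)  (+0.3676-0.3211i)·(-0.0769+0.1206i)  (+0.2429-0.0930i)·(+0.1291+0.2773i)  (+0.0847-0.0011i)·(-0.1269-0.0168i)  (+0.0152+0.0054i)·(-0.2787+0.3314i)
Y_4^-1(R⁻¹ n̂) = +0.198967-0.055647i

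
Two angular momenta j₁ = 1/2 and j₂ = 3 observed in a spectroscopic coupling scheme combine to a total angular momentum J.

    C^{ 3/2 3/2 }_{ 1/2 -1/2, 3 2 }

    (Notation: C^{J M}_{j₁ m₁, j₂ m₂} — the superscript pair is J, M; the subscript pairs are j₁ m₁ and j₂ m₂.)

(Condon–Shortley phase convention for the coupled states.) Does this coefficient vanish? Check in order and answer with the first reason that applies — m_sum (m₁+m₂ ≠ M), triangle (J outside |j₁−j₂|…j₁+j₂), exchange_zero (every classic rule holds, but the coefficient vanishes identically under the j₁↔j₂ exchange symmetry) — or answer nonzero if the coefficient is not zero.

m-sum: m₁+m₂ = -1/2+2 = 3/2, M = 3/2  ✓
triangle: need |j₁−j₂| ≤ J ≤ j₁+j₂, i.e. J ∈ [5/2, 7/2]; J = 3/2 is outside ✗ ⇒ coefficient is 0

triangle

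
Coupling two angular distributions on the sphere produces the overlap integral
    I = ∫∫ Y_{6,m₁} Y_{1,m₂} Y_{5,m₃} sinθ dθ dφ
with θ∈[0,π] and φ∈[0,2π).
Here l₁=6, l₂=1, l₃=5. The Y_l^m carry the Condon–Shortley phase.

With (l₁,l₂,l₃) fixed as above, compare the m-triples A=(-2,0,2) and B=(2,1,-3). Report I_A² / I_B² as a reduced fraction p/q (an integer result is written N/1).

l's match ⇒ only the (l;m) 3-j factors differ between A and B.
A: triangle coeff Δ(6,1,5) = 1/858; Σ_t [1,1]: t=1:−1/30240 = -1/30240; (3j)²=16/429 [(6 1 5; -2 0 2)], sign=+1
B: triangle coeff Δ(6,1,5) = 1/858; Σ_t [2,2]: t=2:+1/161280 = 1/161280; (3j)²=1/143 [(6 1 5; 2 1 -3)], sign=+1
I_A²/I_B² = (16/429)/(1/143) = 16/3

16/3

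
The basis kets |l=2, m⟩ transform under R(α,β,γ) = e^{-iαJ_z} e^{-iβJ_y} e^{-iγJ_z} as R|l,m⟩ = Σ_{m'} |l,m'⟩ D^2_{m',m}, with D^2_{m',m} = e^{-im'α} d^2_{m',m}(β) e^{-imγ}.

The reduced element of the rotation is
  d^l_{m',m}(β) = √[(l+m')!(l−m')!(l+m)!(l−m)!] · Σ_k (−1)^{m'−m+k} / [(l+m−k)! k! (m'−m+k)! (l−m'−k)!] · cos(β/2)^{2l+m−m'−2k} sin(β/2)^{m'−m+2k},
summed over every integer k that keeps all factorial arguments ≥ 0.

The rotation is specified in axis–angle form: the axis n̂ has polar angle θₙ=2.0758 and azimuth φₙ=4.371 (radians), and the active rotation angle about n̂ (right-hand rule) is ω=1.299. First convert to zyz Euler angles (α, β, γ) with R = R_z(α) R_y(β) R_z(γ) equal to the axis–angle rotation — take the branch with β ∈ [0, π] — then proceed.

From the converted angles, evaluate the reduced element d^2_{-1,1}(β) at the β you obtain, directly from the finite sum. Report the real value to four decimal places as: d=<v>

d=0.5265

Axis–angle → zyz. n̂ = (sinθₙcosφₙ, sinθₙsinφₙ, cosθₙ) = (-0.293005, -0.824667, -0.483811), ω = 1.2990.
R = I cosω + sinω [n̂]ₓ + (1−cosω) n̂n̂ᵀ gives
  R = [+0.331266, +0.642812, -0.690692; -0.289288, +0.765963, +0.574119; +0.898095, +0.009622, +0.439695]
β = atan2(√(R₁₃²+R₂₃²), R₃₃) = 1.115537; α = atan2(R₂₃, R₁₃) mod 2π = 2.448101; γ = atan2(R₃₂, −R₃₁) mod 2π = 3.130879
d^2_{-1,1}(β=1.1155) via the finite sum:
Half-angle: c=0.848438, s=0.529294. N=√(1·6·6·1)=6.000000
k∈{2,3} keeps every argument non-negative
  k=2: (−1)^0·6.0000/(2)·0.8484^2·0.5293^2 = +0.605001
  k=3: (−1)^1·6.0000/(6)·0.8484^0·0.5293^4 = -0.078485
d^2_{-1,1}(1.1155) = +0.605001 -0.078485 = +0.526516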